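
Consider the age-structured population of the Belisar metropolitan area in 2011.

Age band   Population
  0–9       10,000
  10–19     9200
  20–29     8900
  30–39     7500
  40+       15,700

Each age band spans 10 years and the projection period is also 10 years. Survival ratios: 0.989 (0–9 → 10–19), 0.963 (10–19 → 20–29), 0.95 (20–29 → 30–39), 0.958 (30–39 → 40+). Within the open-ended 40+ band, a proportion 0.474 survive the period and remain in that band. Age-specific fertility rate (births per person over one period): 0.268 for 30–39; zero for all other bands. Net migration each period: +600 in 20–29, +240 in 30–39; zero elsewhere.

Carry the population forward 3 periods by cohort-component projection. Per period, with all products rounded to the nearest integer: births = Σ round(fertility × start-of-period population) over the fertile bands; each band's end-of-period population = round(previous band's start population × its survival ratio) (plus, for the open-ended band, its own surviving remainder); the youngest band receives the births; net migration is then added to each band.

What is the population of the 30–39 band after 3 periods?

— Period 1 —
Births: 7500 × 0.268 = 2010
10–19: 10000 × 0.989 = 9890
20–29: 9200 × 0.963 = 8860
30–39: 8900 × 0.95 = 8455
40+: 7500 × 0.958 + 15700 × 0.474 = 7185 + 7442 = 14627
Net migration: 20–29 + 600 → 9460; 30–39 + 240 → 8695
Population now: 0–9=2010, 10–19=9890, 20–29=9460, 30–39=8695, 40+=14627
— Period 2 —
Births: 8695 × 0.268 = 2330
10–19: 2010 × 0.989 = 1988
20–29: 9890 × 0.963 = 9524
30–39: 9460 × 0.95 = 8987
40+: 8695 × 0.958 + 14627 × 0.474 = 8330 + 6933 = 15263
Net migration: 20–29 + 600 → 10124; 30–39 + 240 → 9227
Population now: 0–9=2330, 10–19=1988, 20–29=10124, 30–39=9227, 40+=15263
— Period 3 —
Births: 9227 × 0.268 = 2473
10–19: 2330 × 0.989 = 2304
20–29: 1988 × 0.963 = 1914
30–39: 10124 × 0.95 = 9618
40+: 9227 × 0.958 + 15263 × 0.474 = 8839 + 7235 = 16074
Net migration: 20–29 + 600 → 2514; 30–39 + 240 → 9858
Population now: 0–9=2473, 10–19=2304, 20–29=2514, 30–39=9858, 40+=16074

9858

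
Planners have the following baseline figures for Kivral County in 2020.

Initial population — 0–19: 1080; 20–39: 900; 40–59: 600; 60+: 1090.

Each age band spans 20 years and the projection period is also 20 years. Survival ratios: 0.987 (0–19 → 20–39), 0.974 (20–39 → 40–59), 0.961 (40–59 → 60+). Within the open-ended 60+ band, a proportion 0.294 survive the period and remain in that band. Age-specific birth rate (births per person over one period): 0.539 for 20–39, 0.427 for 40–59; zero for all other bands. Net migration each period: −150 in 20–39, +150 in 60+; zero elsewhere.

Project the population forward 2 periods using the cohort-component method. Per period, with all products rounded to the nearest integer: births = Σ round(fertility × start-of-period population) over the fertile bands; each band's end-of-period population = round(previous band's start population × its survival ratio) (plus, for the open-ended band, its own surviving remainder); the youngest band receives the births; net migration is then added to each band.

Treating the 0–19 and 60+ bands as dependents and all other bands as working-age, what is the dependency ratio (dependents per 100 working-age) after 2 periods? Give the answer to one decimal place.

147.3

Period 1:
Births: 900 * 0.539 = 485, 600 * 0.427 = 256 → 741
20–39: 1080 * 0.987 = 1066
40–59: 900 * 0.974 = 877
60+: 600 * 0.961 + 1090 * 0.294 = 577 + 320 = 897
Net migration: 20–39 − 150 → 916; 60+ + 150 → 1047
Giving 741 / 916 / 877 / 1047.
Period 2:
Births: 916 * 0.539 = 494, 877 * 0.427 = 374 → 868
20–39: 741 * 0.987 = 731
40–59: 916 * 0.974 = 892
60+: 877 * 0.961 + 1047 * 0.294 = 843 + 308 = 1151
Net migration: 20–39 − 150 → 581; 60+ + 150 → 1301
Giving 868 / 581 / 892 / 1301.
Dependents (band 0–19 + band 60+) = 868 + 1301 = 2169; working-age = 1473; ratio = 2169/1473 × 100 = 147.3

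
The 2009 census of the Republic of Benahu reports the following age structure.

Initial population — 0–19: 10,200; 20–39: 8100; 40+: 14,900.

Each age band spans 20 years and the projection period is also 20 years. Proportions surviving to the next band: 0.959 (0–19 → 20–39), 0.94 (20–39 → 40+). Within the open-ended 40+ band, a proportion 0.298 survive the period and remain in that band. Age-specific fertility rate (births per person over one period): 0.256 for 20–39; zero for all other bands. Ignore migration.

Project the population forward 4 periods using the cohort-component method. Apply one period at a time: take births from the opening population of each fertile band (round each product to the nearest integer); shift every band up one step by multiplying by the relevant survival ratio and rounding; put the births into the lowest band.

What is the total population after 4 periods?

Numbering the bands 1..3 from youngest to oldest:
— Period 1 —
Births: 8100 × 0.256 = 2074
Band 2: 10200 × 0.959 = 9782
Band 3: 8100 × 0.94 + 14900 × 0.298 = 7614 + 4440 = 12054
Population now: 0–19=2074, 20–39=9782, 40+=12054
— Period 2 —
Births: 9782 × 0.256 = 2504
Band 2: 2074 × 0.959 = 1989
Band 3: 9782 × 0.94 + 12054 × 0.298 = 9195 + 3592 = 12787
Population now: 0–19=2504, 20–39=1989, 40+=12787
— Period 3 —
Births: 1989 × 0.256 = 509
Band 2: 2504 × 0.959 = 2401
Band 3: 1989 × 0.94 + 12787 × 0.298 = 1870 + 3811 = 5681
Population now: 0–19=509, 20–39=2401, 40+=5681
— Period 4 —
Births: 2401 × 0.256 = 615
Band 2: 509 × 0.959 = 488
Band 3: 2401 × 0.94 + 5681 × 0.298 = 2257 + 1693 = 3950
Population now: 0–19=615, 20–39=488, 40+=3950
Total after period 4: 615 + 488 + 3950 = 5053

5053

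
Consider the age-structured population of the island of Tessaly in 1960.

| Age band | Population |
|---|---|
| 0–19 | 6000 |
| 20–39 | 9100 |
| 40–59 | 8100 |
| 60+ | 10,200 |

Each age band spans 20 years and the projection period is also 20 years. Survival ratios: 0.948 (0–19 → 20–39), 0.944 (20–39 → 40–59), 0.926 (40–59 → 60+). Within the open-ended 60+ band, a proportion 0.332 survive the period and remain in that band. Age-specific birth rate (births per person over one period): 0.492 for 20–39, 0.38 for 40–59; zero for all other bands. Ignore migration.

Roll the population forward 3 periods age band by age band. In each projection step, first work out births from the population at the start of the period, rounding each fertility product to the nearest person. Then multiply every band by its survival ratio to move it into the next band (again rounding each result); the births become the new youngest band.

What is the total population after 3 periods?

Let group 1 be 0–19 through group 4 = 60+.
— Period 1 —
Births: 9100 × 0.492 = 4477  |  8100 × 0.38 = 3078 ⇒ total 7555
Group 2: 6000 × 0.948 = 5688
Group 3: 9100 × 0.944 = 8590
Group 4: 8100 × 0.926 + 10200 × 0.332 = 7501 + 3386 = 10887
Population now: 0–19=7555, 20–39=5688, 40–59=8590, 60+=10887
— Period 2 —
Births: 5688 × 0.492 = 2798  |  8590 × 0.38 = 3264 ⇒ total 6062
Group 2: 7555 × 0.948 = 7162
Group 3: 5688 × 0.944 = 5369
Group 4: 8590 × 0.926 + 10887 × 0.332 = 7954 + 3614 = 11568
Population now: 0–19=6062, 20–39=7162, 40–59=5369, 60+=11568
— Period 3 —
Births: 7162 × 0.492 = 3524  |  5369 × 0.38 = 2040 ⇒ total 5564
Group 2: 6062 × 0.948 = 5747
Group 3: 7162 × 0.944 = 6761
Group 4: 5369 × 0.926 + 11568 × 0.332 = 4972 + 3841 = 8813
Population now: 0–19=5564, 20–39=5747, 40–59=6761, 60+=8813
Total after period 3: 5564 + 5747 + 6761 + 8813 = 26885

26885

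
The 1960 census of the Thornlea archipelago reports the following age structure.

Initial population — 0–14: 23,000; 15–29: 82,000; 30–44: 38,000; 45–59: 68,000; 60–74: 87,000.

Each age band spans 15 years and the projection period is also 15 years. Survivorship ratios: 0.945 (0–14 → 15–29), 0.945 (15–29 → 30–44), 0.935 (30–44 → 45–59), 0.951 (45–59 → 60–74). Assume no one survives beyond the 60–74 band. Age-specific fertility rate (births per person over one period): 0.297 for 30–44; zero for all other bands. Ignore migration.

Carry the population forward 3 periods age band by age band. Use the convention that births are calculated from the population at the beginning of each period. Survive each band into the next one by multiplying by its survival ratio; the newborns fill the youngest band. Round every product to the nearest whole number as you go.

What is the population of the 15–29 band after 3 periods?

Let group 1 be 0–14 through group 5 = 60–74.
[period 1]
Births: 38000 × 0.297 = 11286
Group 2: 23000 × 0.945 = 21735
Group 3: 82000 × 0.945 = 77490
Group 4: 38000 × 0.935 = 35530
Group 5: 68000 × 0.951 = 64668
→ [11286, 21735, 77490, 35530, 64668]
[period 2]
Births: 77490 × 0.297 = 23015
Group 2: 11286 × 0.945 = 10665
Group 3: 21735 × 0.945 = 20540
Group 4: 77490 × 0.935 = 72453
Group 5: 35530 × 0.951 = 33789
→ [23015, 10665, 20540, 72453, 33789]
[period 3]
Births: 20540 × 0.297 = 6100
Group 2: 23015 × 0.945 = 21749
Group 3: 10665 × 0.945 = 10078
Group 4: 20540 × 0.935 = 19205
Group 5: 72453 × 0.951 = 68903
→ [6100, 21749, 10078, 19205, 68903]

21749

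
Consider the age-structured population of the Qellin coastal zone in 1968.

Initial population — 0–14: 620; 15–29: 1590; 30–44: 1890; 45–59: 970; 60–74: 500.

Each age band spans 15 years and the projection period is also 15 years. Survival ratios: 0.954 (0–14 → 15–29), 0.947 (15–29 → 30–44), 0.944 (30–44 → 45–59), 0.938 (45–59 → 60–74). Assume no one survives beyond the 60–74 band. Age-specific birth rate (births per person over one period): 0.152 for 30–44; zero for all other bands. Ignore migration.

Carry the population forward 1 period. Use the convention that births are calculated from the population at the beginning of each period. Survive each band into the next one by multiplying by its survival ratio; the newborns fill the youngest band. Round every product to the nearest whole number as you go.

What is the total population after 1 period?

5078

Period 1.
Births: 1890 * 0.152 = 287
15–29: 620 * 0.954 = 591
30–44: 1590 * 0.947 = 1506
45–59: 1890 * 0.944 = 1784
60–74: 970 * 0.938 = 910
Population now: 0–14=287, 15–29=591, 30–44=1506, 45–59=1784, 60–74=910
Total after period 1: 287 + 591 + 1506 + 1784 + 910 = 5078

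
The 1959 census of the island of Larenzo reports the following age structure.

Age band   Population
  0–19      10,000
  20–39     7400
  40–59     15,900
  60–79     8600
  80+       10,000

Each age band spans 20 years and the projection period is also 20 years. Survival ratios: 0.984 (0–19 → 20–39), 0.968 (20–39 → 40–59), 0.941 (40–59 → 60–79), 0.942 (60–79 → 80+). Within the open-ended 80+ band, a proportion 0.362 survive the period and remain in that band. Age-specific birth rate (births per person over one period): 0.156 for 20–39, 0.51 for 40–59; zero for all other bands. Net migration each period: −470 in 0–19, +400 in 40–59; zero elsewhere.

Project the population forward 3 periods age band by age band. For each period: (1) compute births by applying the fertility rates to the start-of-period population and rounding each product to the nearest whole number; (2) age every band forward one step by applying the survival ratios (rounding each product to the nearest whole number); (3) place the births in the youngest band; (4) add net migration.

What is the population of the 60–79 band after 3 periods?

9339

Numbering the bands 1..5 from youngest to oldest:
[period 1]
Births: 7400 × 0.156 = 1154 ; 15900 × 0.51 = 8109 — total 9263
Band 2: 10000 × 0.984 = 9840
Band 3: 7400 × 0.968 = 7163
Band 4: 15900 × 0.941 = 14962
Band 5: 8600 × 0.942 + 10000 × 0.362 = 8101 + 3620 = 11721
Net migration: Band 1 − 470 → 8793; Band 3 + 400 → 7563
Giving 8793 / 9840 / 7563 / 14962 / 11721.
[period 2]
Births: 9840 × 0.156 = 1535 ; 7563 × 0.51 = 3857 — total 5392
Band 2: 8793 × 0.984 = 8652
Band 3: 9840 × 0.968 = 9525
Band 4: 7563 × 0.941 = 7117
Band 5: 14962 × 0.942 + 11721 × 0.362 = 14094 + 4243 = 18337
Net migration: Band 1 − 470 → 4922; Band 3 + 400 → 9925
Giving 4922 / 8652 / 9925 / 7117 / 18337.
[period 3]
Births: 8652 × 0.156 = 1350 ; 9925 × 0.51 = 5062 — total 6412
Band 2: 4922 × 0.984 = 4843
Band 3: 8652 × 0.968 = 8375
Band 4: 9925 × 0.941 = 9339
Band 5: 7117 × 0.942 + 18337 × 0.362 = 6704 + 6638 = 13342
Net migration: Band 1 − 470 → 5942; Band 3 + 400 → 8775
Giving 5942 / 4843 / 8775 / 9339 / 13342.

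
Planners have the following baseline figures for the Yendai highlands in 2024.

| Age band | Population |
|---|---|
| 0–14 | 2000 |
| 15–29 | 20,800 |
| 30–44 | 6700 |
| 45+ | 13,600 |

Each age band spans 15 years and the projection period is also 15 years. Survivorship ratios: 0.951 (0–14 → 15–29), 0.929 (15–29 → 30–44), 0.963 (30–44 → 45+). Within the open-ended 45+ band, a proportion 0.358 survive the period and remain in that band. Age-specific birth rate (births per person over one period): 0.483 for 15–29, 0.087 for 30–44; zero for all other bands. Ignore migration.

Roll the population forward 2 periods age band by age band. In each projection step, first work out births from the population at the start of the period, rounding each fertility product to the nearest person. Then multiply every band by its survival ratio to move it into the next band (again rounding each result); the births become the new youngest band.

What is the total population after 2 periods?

37136

(Bands numbered youngest = 1 to oldest = 4.)
— Period 1 —
Births: 20800 * 0.483 = 10046, 6700 * 0.087 = 583 → 10629
Band 2: 2000 * 0.951 = 1902
Band 3: 20800 * 0.929 = 19323
Band 4: 6700 * 0.963 + 13600 * 0.358 = 6452 + 4869 = 11321
End of period: [10629, 1902, 19323, 11321]
— Period 2 —
Births: 1902 * 0.483 = 919, 19323 * 0.087 = 1681 → 2600
Band 2: 10629 * 0.951 = 10108
Band 3: 1902 * 0.929 = 1767
Band 4: 19323 * 0.963 + 11321 * 0.358 = 18608 + 4053 = 22661
End of period: [2600, 10108, 1767, 22661]
Total after period 2: 2600 + 10108 + 1767 + 22661 = 37136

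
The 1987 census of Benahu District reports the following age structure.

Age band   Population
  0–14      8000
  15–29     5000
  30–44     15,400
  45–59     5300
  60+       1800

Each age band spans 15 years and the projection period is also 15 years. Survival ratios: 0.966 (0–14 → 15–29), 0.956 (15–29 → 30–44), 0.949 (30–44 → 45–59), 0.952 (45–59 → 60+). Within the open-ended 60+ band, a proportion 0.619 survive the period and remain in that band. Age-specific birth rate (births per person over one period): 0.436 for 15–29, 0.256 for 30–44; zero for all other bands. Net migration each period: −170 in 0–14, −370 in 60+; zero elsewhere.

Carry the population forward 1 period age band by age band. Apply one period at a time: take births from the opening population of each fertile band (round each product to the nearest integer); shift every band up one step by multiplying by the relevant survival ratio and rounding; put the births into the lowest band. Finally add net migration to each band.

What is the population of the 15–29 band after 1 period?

— Period 1 —
Births: 5000 × 0.436 = 2180 ; 15400 × 0.256 = 3942 → 6122
15–29: 8000 × 0.966 = 7728
30–44: 5000 × 0.956 = 4780
45–59: 15400 × 0.949 = 14615
60+: 5300 × 0.952 + 1800 × 0.619 = 5046 + 1114 = 6160
Net migration: 0–14 − 170 → 5952; 60+ − 370 → 5790
End of period: [5952, 7728, 4780, 14615, 5790]

7728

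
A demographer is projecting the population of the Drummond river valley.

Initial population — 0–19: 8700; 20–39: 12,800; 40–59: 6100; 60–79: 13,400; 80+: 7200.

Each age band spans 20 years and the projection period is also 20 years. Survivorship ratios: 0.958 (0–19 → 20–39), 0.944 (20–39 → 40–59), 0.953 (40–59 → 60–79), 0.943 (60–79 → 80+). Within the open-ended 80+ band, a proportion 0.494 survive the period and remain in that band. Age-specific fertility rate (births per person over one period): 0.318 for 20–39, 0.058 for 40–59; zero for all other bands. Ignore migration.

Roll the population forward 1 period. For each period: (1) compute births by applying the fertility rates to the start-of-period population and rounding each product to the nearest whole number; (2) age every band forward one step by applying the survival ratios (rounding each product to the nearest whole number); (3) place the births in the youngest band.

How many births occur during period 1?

4424

[period 1]
Births: 12800 × 0.318 = 4070  |  6100 × 0.058 = 354 — total 4424
20–39: 8700 × 0.958 = 8335
40–59: 12800 × 0.944 = 12083
60–79: 6100 × 0.953 = 5813
80+: 13400 × 0.943 + 7200 × 0.494 = 12636 + 3557 = 16193
Population now: 0–19=4424, 20–39=8335, 40–59=12083, 60–79=5813, 80+=16193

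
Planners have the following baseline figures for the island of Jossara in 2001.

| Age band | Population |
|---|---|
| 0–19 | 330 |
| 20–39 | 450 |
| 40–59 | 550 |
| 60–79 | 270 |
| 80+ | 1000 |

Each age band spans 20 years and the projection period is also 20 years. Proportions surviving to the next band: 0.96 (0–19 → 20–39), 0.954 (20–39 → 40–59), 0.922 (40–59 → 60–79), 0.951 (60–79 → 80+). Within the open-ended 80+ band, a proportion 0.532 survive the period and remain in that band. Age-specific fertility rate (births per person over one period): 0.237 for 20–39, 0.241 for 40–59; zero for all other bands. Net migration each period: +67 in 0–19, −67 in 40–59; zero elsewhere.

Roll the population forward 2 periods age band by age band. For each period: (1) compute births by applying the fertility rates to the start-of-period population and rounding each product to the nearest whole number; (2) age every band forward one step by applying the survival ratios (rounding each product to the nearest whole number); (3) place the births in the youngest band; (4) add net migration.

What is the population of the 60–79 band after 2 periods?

334

Call the bands 1 to 5, youngest first.
— Period 1 —
Births: 450 * 0.237 = 107, 550 * 0.241 = 133 — total 240
Band 2: 330 * 0.96 = 317
Band 3: 450 * 0.954 = 429
Band 4: 550 * 0.922 = 507
Band 5: 270 * 0.951 + 1000 * 0.532 = 257 + 532 = 789
Net migration: Band 1 + 67 → 307; Band 3 − 67 → 362
Population now: 0–19=307, 20–39=317, 40–59=362, 60–79=507, 80+=789
— Period 2 —
Births: 317 * 0.237 = 75, 362 * 0.241 = 87 — total 162
Band 2: 307 * 0.96 = 295
Band 3: 317 * 0.954 = 302
Band 4: 362 * 0.922 = 334
Band 5: 507 * 0.951 + 789 * 0.532 = 482 + 420 = 902
Net migration: Band 1 + 67 → 229; Band 3 − 67 → 235
Population now: 0–19=229, 20–39=295, 40–59=235, 60–79=334, 80+=902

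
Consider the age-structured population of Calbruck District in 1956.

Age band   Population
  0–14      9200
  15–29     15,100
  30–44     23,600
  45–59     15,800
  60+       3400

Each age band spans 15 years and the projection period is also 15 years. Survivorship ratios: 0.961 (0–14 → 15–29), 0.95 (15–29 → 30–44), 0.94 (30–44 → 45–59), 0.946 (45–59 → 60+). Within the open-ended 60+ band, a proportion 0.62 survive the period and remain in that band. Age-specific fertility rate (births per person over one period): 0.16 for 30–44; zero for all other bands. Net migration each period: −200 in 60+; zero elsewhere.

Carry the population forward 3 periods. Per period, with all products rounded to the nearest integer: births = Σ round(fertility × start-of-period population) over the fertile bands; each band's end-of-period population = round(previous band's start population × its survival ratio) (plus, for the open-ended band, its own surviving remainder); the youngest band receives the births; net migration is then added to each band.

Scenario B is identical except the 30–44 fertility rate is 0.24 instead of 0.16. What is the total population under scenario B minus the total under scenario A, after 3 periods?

Period 1.
Births: 23600 × 0.16 = 3776
15–29: 9200 × 0.961 = 8841
30–44: 15100 × 0.95 = 14345
45–59: 23600 × 0.94 = 22184
60+: 15800 × 0.946 + 3400 × 0.62 = 14947 + 2108 = 17055
Net migration: 60+ − 200 → 16855
End of period: [3776, 8841, 14345, 22184, 16855]
Period 2.
Births: 14345 × 0.16 = 2295
15–29: 3776 × 0.961 = 3629
30–44: 8841 × 0.95 = 8399
45–59: 14345 × 0.94 = 13484
60+: 22184 × 0.946 + 16855 × 0.62 = 20986 + 10450 = 31436
Net migration: 60+ − 200 → 31236
End of period: [2295, 3629, 8399, 13484, 31236]
Period 3.
Births: 8399 × 0.16 = 1344
15–29: 2295 × 0.961 = 2205
30–44: 3629 × 0.95 = 3448
45–59: 8399 × 0.94 = 7895
60+: 13484 × 0.946 + 31236 × 0.62 = 12756 + 19366 = 32122
Net migration: 60+ − 200 → 31922
End of period: [1344, 2205, 3448, 7895, 31922]
Scenario A total after 3 periods: 46814
Scenario B projection —
Period 1.
Births: 23600 × 0.24 = 5664
15–29: 9200 × 0.961 = 8841
30–44: 15100 × 0.95 = 14345
45–59: 23600 × 0.94 = 22184
60+: 15800 × 0.946 + 3400 × 0.62 = 14947 + 2108 = 17055
Net migration: 60+ − 200 → 16855
End of period: [5664, 8841, 14345, 22184, 16855]
Period 2.
Births: 14345 × 0.24 = 3443
15–29: 5664 × 0.961 = 5443
30–44: 8841 × 0.95 = 8399
45–59: 14345 × 0.94 = 13484
60+: 22184 × 0.946 + 16855 × 0.62 = 20986 + 10450 = 31436
Net migration: 60+ − 200 → 31236
End of period: [3443, 5443, 8399, 13484, 31236]
Period 3.
Births: 8399 × 0.24 = 2016
15–29: 3443 × 0.961 = 3309
30–44: 5443 × 0.95 = 5171
45–59: 8399 × 0.94 = 7895
60+: 13484 × 0.946 + 31236 × 0.62 = 12756 + 19366 = 32122
Net migration: 60+ − 200 → 31922
End of period: [2016, 3309, 5171, 7895, 31922]
Scenario B total after 3 periods: 50313
Difference B − A = 50313 − 46814 = 3499

3499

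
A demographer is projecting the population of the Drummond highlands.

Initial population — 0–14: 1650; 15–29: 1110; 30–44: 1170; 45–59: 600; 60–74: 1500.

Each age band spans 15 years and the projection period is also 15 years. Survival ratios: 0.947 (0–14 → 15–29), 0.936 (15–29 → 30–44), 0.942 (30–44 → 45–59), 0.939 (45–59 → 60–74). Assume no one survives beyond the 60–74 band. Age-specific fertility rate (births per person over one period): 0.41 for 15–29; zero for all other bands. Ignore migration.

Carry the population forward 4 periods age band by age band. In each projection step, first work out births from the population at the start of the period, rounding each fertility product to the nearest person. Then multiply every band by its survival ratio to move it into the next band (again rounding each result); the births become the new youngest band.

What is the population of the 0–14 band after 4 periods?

249

Numbering the groups 1..5 from youngest to oldest:
Period 1:
Births: 1110 × 0.41 = 455
Group 2: 1650 × 0.947 = 1563
Group 3: 1110 × 0.936 = 1039
Group 4: 1170 × 0.942 = 1102
Group 5: 600 × 0.939 = 563
→ [455, 1563, 1039, 1102, 563]
Period 2:
Births: 1563 × 0.41 = 641
Group 2: 455 × 0.947 = 431
Group 3: 1563 × 0.936 = 1463
Group 4: 1039 × 0.942 = 979
Group 5: 1102 × 0.939 = 1035
→ [641, 431, 1463, 979, 1035]
Period 3:
Births: 431 × 0.41 = 177
Group 2: 641 × 0.947 = 607
Group 3: 431 × 0.936 = 403
Group 4: 1463 × 0.942 = 1378
Group 5: 979 × 0.939 = 919
→ [177, 607, 403, 1378, 919]
Period 4:
Births: 607 × 0.41 = 249
Group 2: 177 × 0.947 = 168
Group 3: 607 × 0.936 = 568
Group 4: 403 × 0.942 = 380
Group 5: 1378 × 0.939 = 1294
→ [249, 168, 568, 380, 1294]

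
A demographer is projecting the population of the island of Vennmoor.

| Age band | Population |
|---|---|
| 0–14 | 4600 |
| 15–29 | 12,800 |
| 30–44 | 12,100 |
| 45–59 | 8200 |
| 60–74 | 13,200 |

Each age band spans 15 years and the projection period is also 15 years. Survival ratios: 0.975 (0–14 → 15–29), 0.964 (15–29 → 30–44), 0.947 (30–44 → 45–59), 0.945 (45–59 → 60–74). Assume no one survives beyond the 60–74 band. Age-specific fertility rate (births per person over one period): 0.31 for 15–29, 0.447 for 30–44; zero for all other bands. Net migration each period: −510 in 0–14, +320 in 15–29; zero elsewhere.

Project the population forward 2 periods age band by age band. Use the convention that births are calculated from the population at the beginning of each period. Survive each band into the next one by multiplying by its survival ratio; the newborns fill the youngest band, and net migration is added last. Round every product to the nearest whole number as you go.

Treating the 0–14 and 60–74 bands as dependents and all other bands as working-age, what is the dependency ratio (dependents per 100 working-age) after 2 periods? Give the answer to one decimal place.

68.5

(Groups numbered youngest = 1 to oldest = 5.)
After projecting period 1:
Births: 12800 × 0.31 = 3968  |  12100 × 0.447 = 5409 → total 9377
Group 2: 4600 × 0.975 = 4485
Group 3: 12800 × 0.964 = 12339
Group 4: 12100 × 0.947 = 11459
Group 5: 8200 × 0.945 = 7749
Net migration: Group 1 − 510 → 8867; Group 2 + 320 → 4805
→ [8867, 4805, 12339, 11459, 7749]
After projecting period 2:
Births: 4805 × 0.31 = 1490  |  12339 × 0.447 = 5516 → total 7006
Group 2: 8867 × 0.975 = 8645
Group 3: 4805 × 0.964 = 4632
Group 4: 12339 × 0.947 = 11685
Group 5: 11459 × 0.945 = 10829
Net migration: Group 1 − 510 → 6496; Group 2 + 320 → 8965
→ [6496, 8965, 4632, 11685, 10829]
Dependents (band 0–14 + band 60–74) = 6496 + 10829 = 17325; working-age = 25282; ratio = 17325/25282 × 100 = 68.5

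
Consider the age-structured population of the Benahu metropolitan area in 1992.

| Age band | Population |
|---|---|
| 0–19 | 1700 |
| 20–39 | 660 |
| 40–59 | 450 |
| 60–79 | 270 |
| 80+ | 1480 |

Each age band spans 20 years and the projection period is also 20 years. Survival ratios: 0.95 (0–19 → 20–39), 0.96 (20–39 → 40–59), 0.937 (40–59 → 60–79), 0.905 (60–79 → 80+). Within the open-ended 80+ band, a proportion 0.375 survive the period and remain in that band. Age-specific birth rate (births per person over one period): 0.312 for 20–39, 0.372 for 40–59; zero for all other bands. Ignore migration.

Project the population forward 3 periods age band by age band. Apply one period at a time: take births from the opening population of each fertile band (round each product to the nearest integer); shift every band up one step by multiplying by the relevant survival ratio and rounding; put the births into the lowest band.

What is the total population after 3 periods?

(Groups numbered youngest = 1 to oldest = 5.)
Period 1.
Births: 660 × 0.312 = 206, 450 × 0.372 = 167 → total 373
Group 2: 1700 × 0.95 = 1615
Group 3: 660 × 0.96 = 634
Group 4: 450 × 0.937 = 422
Group 5: 270 × 0.905 + 1480 × 0.375 = 244 + 555 = 799
Population now: 0–19=373, 20–39=1615, 40–59=634, 60–79=422, 80+=799
Period 2.
Births: 1615 × 0.312 = 504, 634 × 0.372 = 236 → total 740
Group 2: 373 × 0.95 = 354
Group 3: 1615 × 0.96 = 1550
Group 4: 634 × 0.937 = 594
Group 5: 422 × 0.905 + 799 × 0.375 = 382 + 300 = 682
Population now: 0–19=740, 20–39=354, 40–59=1550, 60–79=594, 80+=682
Period 3.
Births: 354 × 0.312 = 110, 1550 × 0.372 = 577 → total 687
Group 2: 740 × 0.95 = 703
Group 3: 354 × 0.96 = 340
Group 4: 1550 × 0.937 = 1452
Group 5: 594 × 0.905 + 682 × 0.375 = 538 + 256 = 794
Population now: 0–19=687, 20–39=703, 40–59=340, 60–79=1452, 80+=794
Total after period 3: 687 + 703 + 340 + 1452 + 794 = 3976

3976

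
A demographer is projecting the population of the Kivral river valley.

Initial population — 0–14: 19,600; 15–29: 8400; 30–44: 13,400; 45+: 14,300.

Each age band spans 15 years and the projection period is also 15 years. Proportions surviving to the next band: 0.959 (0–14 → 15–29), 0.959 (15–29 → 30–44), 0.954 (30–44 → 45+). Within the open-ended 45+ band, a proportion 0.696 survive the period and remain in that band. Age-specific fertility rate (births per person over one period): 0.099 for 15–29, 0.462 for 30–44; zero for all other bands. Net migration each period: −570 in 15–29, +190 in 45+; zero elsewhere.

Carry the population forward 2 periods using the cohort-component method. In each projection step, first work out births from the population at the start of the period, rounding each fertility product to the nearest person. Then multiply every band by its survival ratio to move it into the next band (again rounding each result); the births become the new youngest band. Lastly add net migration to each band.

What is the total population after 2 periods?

[period 1]
Births: 8400 × 0.099 = 832  |  13400 × 0.462 = 6191 → 7023
15–29: 19600 × 0.959 = 18796
30–44: 8400 × 0.959 = 8056
45+: 13400 × 0.954 + 14300 × 0.696 = 12784 + 9953 = 22737
Net migration: 15–29 − 570 → 18226; 45+ + 190 → 22927
End of period: [7023, 18226, 8056, 22927]
[period 2]
Births: 18226 × 0.099 = 1804  |  8056 × 0.462 = 3722 → 5526
15–29: 7023 × 0.959 = 6735
30–44: 18226 × 0.959 = 17479
45+: 8056 × 0.954 + 22927 × 0.696 = 7685 + 15957 = 23642
Net migration: 15–29 − 570 → 6165; 45+ + 190 → 23832
End of period: [5526, 6165, 17479, 23832]
Total after period 2: 5526 + 6165 + 17479 + 23832 = 53002

53002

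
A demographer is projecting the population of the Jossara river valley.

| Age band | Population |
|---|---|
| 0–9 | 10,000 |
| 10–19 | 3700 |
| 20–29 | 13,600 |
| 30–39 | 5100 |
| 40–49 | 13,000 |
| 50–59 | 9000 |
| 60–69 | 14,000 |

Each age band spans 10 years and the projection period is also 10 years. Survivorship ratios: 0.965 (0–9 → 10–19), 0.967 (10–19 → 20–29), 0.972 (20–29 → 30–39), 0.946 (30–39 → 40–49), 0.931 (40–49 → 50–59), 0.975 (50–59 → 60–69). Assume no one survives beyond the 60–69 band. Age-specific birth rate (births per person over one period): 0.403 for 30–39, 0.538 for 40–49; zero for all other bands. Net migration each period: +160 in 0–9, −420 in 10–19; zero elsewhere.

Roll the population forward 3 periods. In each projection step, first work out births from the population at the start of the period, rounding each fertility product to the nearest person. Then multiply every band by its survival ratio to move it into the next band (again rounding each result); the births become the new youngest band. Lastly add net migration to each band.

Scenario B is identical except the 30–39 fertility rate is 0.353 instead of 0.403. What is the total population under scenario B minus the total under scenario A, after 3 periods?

— Period 1 —
Births: 5100 * 0.403 = 2055  |  13000 * 0.538 = 6994 → total 9049
10–19: 10000 * 0.965 = 9650
20–29: 3700 * 0.967 = 3578
30–39: 13600 * 0.972 = 13219
40–49: 5100 * 0.946 = 4825
50–59: 13000 * 0.931 = 12103
60–69: 9000 * 0.975 = 8775
Net migration: 0–9 + 160 → 9209; 10–19 − 420 → 9230
→ [9209, 9230, 3578, 13219, 4825, 12103, 8775]
— Period 2 —
Births: 13219 * 0.403 = 5327  |  4825 * 0.538 = 2596 → total 7923
10–19: 9209 * 0.965 = 8887
20–29: 9230 * 0.967 = 8925
30–39: 3578 * 0.972 = 3478
40–49: 13219 * 0.946 = 12505
50–59: 4825 * 0.931 = 4492
60–69: 12103 * 0.975 = 11800
Net migration: 0–9 + 160 → 8083; 10–19 − 420 → 8467
→ [8083, 8467, 8925, 3478, 12505, 4492, 11800]
— Period 3 —
Births: 3478 * 0.403 = 1402  |  12505 * 0.538 = 6728 → total 8130
10–19: 8083 * 0.965 = 7800
20–29: 8467 * 0.967 = 8188
30–39: 8925 * 0.972 = 8675
40–49: 3478 * 0.946 = 3290
50–59: 12505 * 0.931 = 11642
60–69: 4492 * 0.975 = 4380
Net migration: 0–9 + 160 → 8290; 10–19 − 420 → 7380
→ [8290, 7380, 8188, 8675, 3290, 11642, 4380]
Scenario A total after 3 periods: 51845
Scenario B projection —
— Period 1 —
Births: 5100 * 0.353 = 1800  |  13000 * 0.538 = 6994 → total 8794
10–19: 10000 * 0.965 = 9650
20–29: 3700 * 0.967 = 3578
30–39: 13600 * 0.972 = 13219
40–49: 5100 * 0.946 = 4825
50–59: 13000 * 0.931 = 12103
60–69: 9000 * 0.975 = 8775
Net migration: 0–9 + 160 → 8954; 10–19 − 420 → 9230
→ [8954, 9230, 3578, 13219, 4825, 12103, 8775]
— Period 2 —
Births: 13219 * 0.353 = 4666  |  4825 * 0.538 = 2596 → total 7262
10–19: 8954 * 0.965 = 8641
20–29: 9230 * 0.967 = 8925
30–39: 3578 * 0.972 = 3478
40–49: 13219 * 0.946 = 12505
50–59: 4825 * 0.931 = 4492
60–69: 12103 * 0.975 = 11800
Net migration: 0–9 + 160 → 7422; 10–19 − 420 → 8221
→ [7422, 8221, 8925, 3478, 12505, 4492, 11800]
— Period 3 —
Births: 3478 * 0.353 = 1228  |  12505 * 0.538 = 6728 → total 7956
10–19: 7422 * 0.965 = 7162
20–29: 8221 * 0.967 = 7950
30–39: 8925 * 0.972 = 8675
40–49: 3478 * 0.946 = 3290
50–59: 12505 * 0.931 = 11642
60–69: 4492 * 0.975 = 4380
Net migration: 0–9 + 160 → 8116; 10–19 − 420 → 6742
→ [8116, 6742, 7950, 8675, 3290, 11642, 4380]
Scenario B total after 3 periods: 50795
Difference B − A = 50795 − 51845 = -1050

-1050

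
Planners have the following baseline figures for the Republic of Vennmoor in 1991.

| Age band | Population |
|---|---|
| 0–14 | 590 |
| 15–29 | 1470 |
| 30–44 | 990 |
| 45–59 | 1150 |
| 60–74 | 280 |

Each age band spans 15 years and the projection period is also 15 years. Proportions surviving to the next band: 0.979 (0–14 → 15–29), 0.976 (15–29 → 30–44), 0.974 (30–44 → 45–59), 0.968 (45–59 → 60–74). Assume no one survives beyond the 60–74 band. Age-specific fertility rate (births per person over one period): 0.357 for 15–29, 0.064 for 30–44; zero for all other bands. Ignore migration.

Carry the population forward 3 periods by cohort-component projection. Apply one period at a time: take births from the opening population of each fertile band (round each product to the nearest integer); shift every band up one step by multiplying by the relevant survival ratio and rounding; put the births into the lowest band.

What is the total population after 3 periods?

Let band 1 be 0–14 through band 5 = 60–74.
After projecting period 1:
Births: 1470 × 0.357 = 525, 990 × 0.064 = 63 — total 588
Band 2: 590 × 0.979 = 578
Band 3: 1470 × 0.976 = 1435
Band 4: 990 × 0.974 = 964
Band 5: 1150 × 0.968 = 1113
End of period: [588, 578, 1435, 964, 1113]
After projecting period 2:
Births: 578 × 0.357 = 206, 1435 × 0.064 = 92 — total 298
Band 2: 588 × 0.979 = 576
Band 3: 578 × 0.976 = 564
Band 4: 1435 × 0.974 = 1398
Band 5: 964 × 0.968 = 933
End of period: [298, 576, 564, 1398, 933]
After projecting period 3:
Births: 576 × 0.357 = 206, 564 × 0.064 = 36 — total 242
Band 2: 298 × 0.979 = 292
Band 3: 576 × 0.976 = 562
Band 4: 564 × 0.974 = 549
Band 5: 1398 × 0.968 = 1353
End of period: [242, 292, 562, 549, 1353]
Total after period 3: 242 + 292 + 562 + 549 + 1353 = 2998

2998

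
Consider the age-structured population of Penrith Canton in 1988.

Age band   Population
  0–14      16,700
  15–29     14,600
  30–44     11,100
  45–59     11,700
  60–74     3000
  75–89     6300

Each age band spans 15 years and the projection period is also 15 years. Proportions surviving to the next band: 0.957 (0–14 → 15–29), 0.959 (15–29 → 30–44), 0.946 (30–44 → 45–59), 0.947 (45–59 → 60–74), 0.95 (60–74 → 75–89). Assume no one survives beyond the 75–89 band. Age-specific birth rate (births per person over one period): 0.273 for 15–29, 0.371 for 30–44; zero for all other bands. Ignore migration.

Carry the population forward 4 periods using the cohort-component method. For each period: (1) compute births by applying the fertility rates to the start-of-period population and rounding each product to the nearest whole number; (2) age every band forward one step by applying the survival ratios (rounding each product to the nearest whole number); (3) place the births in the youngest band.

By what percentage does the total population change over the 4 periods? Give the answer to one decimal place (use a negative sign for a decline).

[period 1]
Births: 14600 × 0.273 = 3986, 11100 × 0.371 = 4118 → total 8104
15–29: 16700 × 0.957 = 15982
30–44: 14600 × 0.959 = 14001
45–59: 11100 × 0.946 = 10501
60–74: 11700 × 0.947 = 11080
75–89: 3000 × 0.95 = 2850
→ [8104, 15982, 14001, 10501, 11080, 2850]
[period 2]
Births: 15982 × 0.273 = 4363, 14001 × 0.371 = 5194 → total 9557
15–29: 8104 × 0.957 = 7756
30–44: 15982 × 0.959 = 15327
45–59: 14001 × 0.946 = 13245
60–74: 10501 × 0.947 = 9944
75–89: 11080 × 0.95 = 10526
→ [9557, 7756, 15327, 13245, 9944, 10526]
[period 3]
Births: 7756 × 0.273 = 2117, 15327 × 0.371 = 5686 → total 7803
15–29: 9557 × 0.957 = 9146
30–44: 7756 × 0.959 = 7438
45–59: 15327 × 0.946 = 14499
60–74: 13245 × 0.947 = 12543
75–89: 9944 × 0.95 = 9447
→ [7803, 9146, 7438, 14499, 12543, 9447]
[period 4]
Births: 9146 × 0.273 = 2497, 7438 × 0.371 = 2759 → total 5256
15–29: 7803 × 0.957 = 7467
30–44: 9146 × 0.959 = 8771
45–59: 7438 × 0.946 = 7036
60–74: 14499 × 0.947 = 13731
75–89: 12543 × 0.95 = 11916
→ [5256, 7467, 8771, 7036, 13731, 11916]
Total: 63400 → 54177; change = -9223; percentage change = -14.5%

-14.5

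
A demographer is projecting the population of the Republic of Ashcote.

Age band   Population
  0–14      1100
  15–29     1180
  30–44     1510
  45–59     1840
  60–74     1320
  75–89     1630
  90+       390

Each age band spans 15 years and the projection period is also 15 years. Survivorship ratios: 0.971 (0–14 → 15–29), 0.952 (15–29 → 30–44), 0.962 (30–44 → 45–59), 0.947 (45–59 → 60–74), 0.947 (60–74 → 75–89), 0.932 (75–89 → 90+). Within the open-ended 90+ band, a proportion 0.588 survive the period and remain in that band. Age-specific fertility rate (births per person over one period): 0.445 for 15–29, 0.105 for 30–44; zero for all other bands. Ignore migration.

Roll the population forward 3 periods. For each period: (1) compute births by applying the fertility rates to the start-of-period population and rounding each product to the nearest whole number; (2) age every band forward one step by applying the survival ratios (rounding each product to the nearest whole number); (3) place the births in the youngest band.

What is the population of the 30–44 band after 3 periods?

— Period 1 —
Births: 1180 × 0.445 = 525  |  1510 × 0.105 = 159 — total 684
15–29: 1100 × 0.971 = 1068
30–44: 1180 × 0.952 = 1123
45–59: 1510 × 0.962 = 1453
60–74: 1840 × 0.947 = 1742
75–89: 1320 × 0.947 = 1250
90+: 1630 × 0.932 + 390 × 0.588 = 1519 + 229 = 1748
→ [684, 1068, 1123, 1453, 1742, 1250, 1748]
— Period 2 —
Births: 1068 × 0.445 = 475  |  1123 × 0.105 = 118 — total 593
15–29: 684 × 0.971 = 664
30–44: 1068 × 0.952 = 1017
45–59: 1123 × 0.962 = 1080
60–74: 1453 × 0.947 = 1376
75–89: 1742 × 0.947 = 1650
90+: 1250 × 0.932 + 1748 × 0.588 = 1165 + 1028 = 2193
→ [593, 664, 1017, 1080, 1376, 1650, 2193]
— Period 3 —
Births: 664 × 0.445 = 295  |  1017 × 0.105 = 107 — total 402
15–29: 593 × 0.971 = 576
30–44: 664 × 0.952 = 632
45–59: 1017 × 0.962 = 978
60–74: 1080 × 0.947 = 1023
75–89: 1376 × 0.947 = 1303
90+: 1650 × 0.932 + 2193 × 0.588 = 1538 + 1289 = 2827
→ [402, 576, 632, 978, 1023, 1303, 2827]

632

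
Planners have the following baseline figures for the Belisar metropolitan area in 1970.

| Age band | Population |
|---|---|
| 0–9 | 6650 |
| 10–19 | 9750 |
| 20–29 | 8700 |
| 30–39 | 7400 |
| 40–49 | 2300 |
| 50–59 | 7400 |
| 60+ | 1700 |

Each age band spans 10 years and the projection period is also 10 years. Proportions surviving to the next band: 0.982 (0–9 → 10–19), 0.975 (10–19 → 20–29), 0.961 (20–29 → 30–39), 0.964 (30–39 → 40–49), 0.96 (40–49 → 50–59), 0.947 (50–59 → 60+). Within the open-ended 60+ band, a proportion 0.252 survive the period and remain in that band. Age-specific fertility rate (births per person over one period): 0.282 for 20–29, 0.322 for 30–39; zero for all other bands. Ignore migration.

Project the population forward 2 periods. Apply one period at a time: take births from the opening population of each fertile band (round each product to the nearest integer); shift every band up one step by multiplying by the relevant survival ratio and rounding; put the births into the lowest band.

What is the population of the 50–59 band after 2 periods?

Period 1:
Births: 8700 × 0.282 = 2453  |  7400 × 0.322 = 2383 → total 4836
10–19: 6650 × 0.982 = 6530
20–29: 9750 × 0.975 = 9506
30–39: 8700 × 0.961 = 8361
40–49: 7400 × 0.964 = 7134
50–59: 2300 × 0.96 = 2208
60+: 7400 × 0.947 + 1700 × 0.252 = 7008 + 428 = 7436
→ [4836, 6530, 9506, 8361, 7134, 2208, 7436]
Period 2:
Births: 9506 × 0.282 = 2681  |  8361 × 0.322 = 2692 → total 5373
10–19: 4836 × 0.982 = 4749
20–29: 6530 × 0.975 = 6367
30–39: 9506 × 0.961 = 9135
40–49: 8361 × 0.964 = 8060
50–59: 7134 × 0.96 = 6849
60+: 2208 × 0.947 + 7436 × 0.252 = 2091 + 1874 = 3965
→ [5373, 4749, 6367, 9135, 8060, 6849, 3965]

6849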